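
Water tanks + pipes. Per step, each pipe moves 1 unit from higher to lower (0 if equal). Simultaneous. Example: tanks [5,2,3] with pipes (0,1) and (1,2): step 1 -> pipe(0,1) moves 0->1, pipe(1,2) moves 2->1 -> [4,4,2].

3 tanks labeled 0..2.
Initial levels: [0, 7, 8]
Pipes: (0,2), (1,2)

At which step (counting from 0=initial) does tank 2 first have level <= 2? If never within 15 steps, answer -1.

Answer: -1

Derivation:
Step 1: flows [2->0,2->1] -> levels [1 8 6]
Step 2: flows [2->0,1->2] -> levels [2 7 6]
Step 3: flows [2->0,1->2] -> levels [3 6 6]
Step 4: flows [2->0,1=2] -> levels [4 6 5]
Step 5: flows [2->0,1->2] -> levels [5 5 5]
Step 6: flows [0=2,1=2] -> levels [5 5 5]
  -> stable; tank 2 stays at 5 > 2
Tank 2 never reaches <=2 within 15 steps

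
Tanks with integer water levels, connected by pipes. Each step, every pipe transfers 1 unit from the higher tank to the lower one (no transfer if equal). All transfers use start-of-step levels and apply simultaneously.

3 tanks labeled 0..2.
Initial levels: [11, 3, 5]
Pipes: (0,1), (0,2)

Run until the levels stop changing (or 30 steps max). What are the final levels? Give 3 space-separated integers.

Step 1: flows [0->1,0->2] -> levels [9 4 6]
Step 2: flows [0->1,0->2] -> levels [7 5 7]
Step 3: flows [0->1,0=2] -> levels [6 6 7]
Step 4: flows [0=1,2->0] -> levels [7 6 6]
Step 5: flows [0->1,0->2] -> levels [5 7 7]
Step 6: flows [1->0,2->0] -> levels [7 6 6]
  -> period-2 cycle: step 6 state = step 4 state; never stabilizes
  -> state at step 30: (30-4) mod 2 = 0, same as step 4 -> [7 6 6]

Answer: 7 6 6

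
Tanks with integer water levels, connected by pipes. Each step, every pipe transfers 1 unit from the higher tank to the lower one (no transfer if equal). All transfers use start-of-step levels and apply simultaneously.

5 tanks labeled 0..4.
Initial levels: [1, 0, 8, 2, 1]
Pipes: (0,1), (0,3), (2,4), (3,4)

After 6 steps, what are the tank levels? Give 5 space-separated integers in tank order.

Answer: 1 2 4 3 2

Derivation:
Step 1: flows [0->1,3->0,2->4,3->4] -> levels [1 1 7 0 3]
Step 2: flows [0=1,0->3,2->4,4->3] -> levels [0 1 6 2 3]
Step 3: flows [1->0,3->0,2->4,4->3] -> levels [2 0 5 2 3]
Step 4: flows [0->1,0=3,2->4,4->3] -> levels [1 1 4 3 3]
Step 5: flows [0=1,3->0,2->4,3=4] -> levels [2 1 3 2 4]
Step 6: flows [0->1,0=3,4->2,4->3] -> levels [1 2 4 3 2]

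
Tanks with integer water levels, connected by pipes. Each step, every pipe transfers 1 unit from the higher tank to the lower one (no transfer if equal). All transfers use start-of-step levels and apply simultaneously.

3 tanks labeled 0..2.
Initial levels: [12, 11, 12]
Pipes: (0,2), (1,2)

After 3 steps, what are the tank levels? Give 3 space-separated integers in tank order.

Answer: 12 12 11

Derivation:
Step 1: flows [0=2,2->1] -> levels [12 12 11]
Step 2: flows [0->2,1->2] -> levels [11 11 13]
Step 3: flows [2->0,2->1] -> levels [12 12 11]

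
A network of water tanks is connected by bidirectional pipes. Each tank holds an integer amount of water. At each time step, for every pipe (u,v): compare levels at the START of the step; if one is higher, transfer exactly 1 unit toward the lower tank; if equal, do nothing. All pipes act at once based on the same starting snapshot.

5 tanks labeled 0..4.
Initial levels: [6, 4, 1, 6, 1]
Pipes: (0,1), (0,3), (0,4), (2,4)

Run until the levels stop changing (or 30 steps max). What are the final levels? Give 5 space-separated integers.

Answer: 5 4 3 4 2

Derivation:
Step 1: flows [0->1,0=3,0->4,2=4] -> levels [4 5 1 6 2]
Step 2: flows [1->0,3->0,0->4,4->2] -> levels [5 4 2 5 2]
Step 3: flows [0->1,0=3,0->4,2=4] -> levels [3 5 2 5 3]
Step 4: flows [1->0,3->0,0=4,4->2] -> levels [5 4 3 4 2]
Step 5: flows [0->1,0->3,0->4,2->4] -> levels [2 5 2 5 4]
Step 6: flows [1->0,3->0,4->0,4->2] -> levels [5 4 3 4 2]
  -> period-2 cycle: step 6 state = step 4 state; never stabilizes
  -> state at step 30: (30-4) mod 2 = 0, same as step 4 -> [5 4 3 4 2]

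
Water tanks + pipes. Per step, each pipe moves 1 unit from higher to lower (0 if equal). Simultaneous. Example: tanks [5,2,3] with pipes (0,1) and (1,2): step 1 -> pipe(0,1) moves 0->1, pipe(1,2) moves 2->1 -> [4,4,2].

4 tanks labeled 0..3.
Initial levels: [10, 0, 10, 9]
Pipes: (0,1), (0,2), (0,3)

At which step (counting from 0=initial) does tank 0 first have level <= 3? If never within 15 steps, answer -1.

Step 1: flows [0->1,0=2,0->3] -> levels [8 1 10 10]
Step 2: flows [0->1,2->0,3->0] -> levels [9 2 9 9]
Step 3: flows [0->1,0=2,0=3] -> levels [8 3 9 9]
Step 4: flows [0->1,2->0,3->0] -> levels [9 4 8 8]
Step 5: flows [0->1,0->2,0->3] -> levels [6 5 9 9]
Step 6: flows [0->1,2->0,3->0] -> levels [7 6 8 8]
Step 7: flows [0->1,2->0,3->0] -> levels [8 7 7 7]
Step 8: flows [0->1,0->2,0->3] -> levels [5 8 8 8]
Step 9: flows [1->0,2->0,3->0] -> levels [8 7 7 7]
  -> period-2 cycle (repeats step 7); tank 0 never drops to <=3
Tank 0 never reaches <=3 within 15 steps

Answer: -1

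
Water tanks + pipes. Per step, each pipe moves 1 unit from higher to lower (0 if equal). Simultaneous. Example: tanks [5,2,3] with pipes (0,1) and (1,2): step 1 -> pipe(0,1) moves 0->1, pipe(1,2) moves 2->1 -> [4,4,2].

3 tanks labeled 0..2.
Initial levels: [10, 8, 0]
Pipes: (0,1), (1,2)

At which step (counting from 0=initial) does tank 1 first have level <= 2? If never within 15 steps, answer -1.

Step 1: flows [0->1,1->2] -> levels [9 8 1]
Step 2: flows [0->1,1->2] -> levels [8 8 2]
Step 3: flows [0=1,1->2] -> levels [8 7 3]
Step 4: flows [0->1,1->2] -> levels [7 7 4]
Step 5: flows [0=1,1->2] -> levels [7 6 5]
Step 6: flows [0->1,1->2] -> levels [6 6 6]
Step 7: flows [0=1,1=2] -> levels [6 6 6]
  -> stable; tank 1 stays at 6 > 2
Tank 1 never reaches <=2 within 15 steps

Answer: -1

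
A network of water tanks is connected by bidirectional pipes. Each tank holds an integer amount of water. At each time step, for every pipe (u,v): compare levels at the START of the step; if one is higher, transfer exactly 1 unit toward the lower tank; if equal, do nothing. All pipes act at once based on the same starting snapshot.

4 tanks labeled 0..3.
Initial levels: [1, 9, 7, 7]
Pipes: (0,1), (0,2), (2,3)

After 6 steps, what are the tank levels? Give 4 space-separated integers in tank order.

Step 1: flows [1->0,2->0,2=3] -> levels [3 8 6 7]
Step 2: flows [1->0,2->0,3->2] -> levels [5 7 6 6]
Step 3: flows [1->0,2->0,2=3] -> levels [7 6 5 6]
Step 4: flows [0->1,0->2,3->2] -> levels [5 7 7 5]
Step 5: flows [1->0,2->0,2->3] -> levels [7 6 5 6]
  -> period-2 cycle: step 5 state = step 3 state
  -> state at step 6: (6-3) mod 2 = 1, same as step 4 -> [5 7 7 5]

Answer: 5 7 7 5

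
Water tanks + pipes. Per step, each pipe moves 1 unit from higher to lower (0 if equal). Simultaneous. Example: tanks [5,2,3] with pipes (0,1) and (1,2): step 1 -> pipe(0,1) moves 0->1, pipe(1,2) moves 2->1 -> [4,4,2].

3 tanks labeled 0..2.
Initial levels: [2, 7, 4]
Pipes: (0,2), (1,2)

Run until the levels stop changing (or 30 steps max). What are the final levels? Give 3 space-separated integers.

Answer: 5 5 3

Derivation:
Step 1: flows [2->0,1->2] -> levels [3 6 4]
Step 2: flows [2->0,1->2] -> levels [4 5 4]
Step 3: flows [0=2,1->2] -> levels [4 4 5]
Step 4: flows [2->0,2->1] -> levels [5 5 3]
Step 5: flows [0->2,1->2] -> levels [4 4 5]
  -> period-2 cycle: step 5 state = step 3 state; never stabilizes
  -> state at step 30: (30-3) mod 2 = 1, same as step 4 -> [5 5 3]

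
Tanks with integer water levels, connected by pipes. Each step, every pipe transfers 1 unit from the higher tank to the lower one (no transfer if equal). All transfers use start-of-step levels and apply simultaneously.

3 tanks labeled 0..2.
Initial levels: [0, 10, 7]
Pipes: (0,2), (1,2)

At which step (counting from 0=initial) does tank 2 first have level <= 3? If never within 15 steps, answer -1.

Answer: -1

Derivation:
Step 1: flows [2->0,1->2] -> levels [1 9 7]
Step 2: flows [2->0,1->2] -> levels [2 8 7]
Step 3: flows [2->0,1->2] -> levels [3 7 7]
Step 4: flows [2->0,1=2] -> levels [4 7 6]
Step 5: flows [2->0,1->2] -> levels [5 6 6]
Step 6: flows [2->0,1=2] -> levels [6 6 5]
Step 7: flows [0->2,1->2] -> levels [5 5 7]
Step 8: flows [2->0,2->1] -> levels [6 6 5]
  -> period-2 cycle (repeats step 6); tank 2 never drops to <=3
Tank 2 never reaches <=3 within 15 steps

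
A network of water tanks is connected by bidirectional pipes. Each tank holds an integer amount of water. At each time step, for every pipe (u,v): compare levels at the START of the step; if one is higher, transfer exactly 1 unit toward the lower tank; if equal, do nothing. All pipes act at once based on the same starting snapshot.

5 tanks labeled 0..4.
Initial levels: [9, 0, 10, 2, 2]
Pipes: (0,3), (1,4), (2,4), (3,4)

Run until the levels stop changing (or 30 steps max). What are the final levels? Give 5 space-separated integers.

Answer: 5 4 4 4 6

Derivation:
Step 1: flows [0->3,4->1,2->4,3=4] -> levels [8 1 9 3 2]
Step 2: flows [0->3,4->1,2->4,3->4] -> levels [7 2 8 3 3]
Step 3: flows [0->3,4->1,2->4,3=4] -> levels [6 3 7 4 3]
Step 4: flows [0->3,1=4,2->4,3->4] -> levels [5 3 6 4 5]
Step 5: flows [0->3,4->1,2->4,4->3] -> levels [4 4 5 6 4]
Step 6: flows [3->0,1=4,2->4,3->4] -> levels [5 4 4 4 6]
Step 7: flows [0->3,4->1,4->2,4->3] -> levels [4 5 5 6 3]
Step 8: flows [3->0,1->4,2->4,3->4] -> levels [5 4 4 4 6]
  -> period-2 cycle: step 8 state = step 6 state; never stabilizes
  -> state at step 30: (30-6) mod 2 = 0, same as step 6 -> [5 4 4 4 6]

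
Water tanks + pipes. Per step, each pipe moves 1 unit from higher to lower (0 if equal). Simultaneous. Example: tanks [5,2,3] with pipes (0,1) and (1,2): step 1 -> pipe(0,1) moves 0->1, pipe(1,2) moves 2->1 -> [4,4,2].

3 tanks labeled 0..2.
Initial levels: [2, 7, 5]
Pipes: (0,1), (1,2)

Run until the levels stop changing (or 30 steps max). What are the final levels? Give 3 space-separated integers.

Answer: 4 6 4

Derivation:
Step 1: flows [1->0,1->2] -> levels [3 5 6]
Step 2: flows [1->0,2->1] -> levels [4 5 5]
Step 3: flows [1->0,1=2] -> levels [5 4 5]
Step 4: flows [0->1,2->1] -> levels [4 6 4]
Step 5: flows [1->0,1->2] -> levels [5 4 5]
  -> period-2 cycle: step 5 state = step 3 state; never stabilizes
  -> state at step 30: (30-3) mod 2 = 1, same as step 4 -> [4 6 4]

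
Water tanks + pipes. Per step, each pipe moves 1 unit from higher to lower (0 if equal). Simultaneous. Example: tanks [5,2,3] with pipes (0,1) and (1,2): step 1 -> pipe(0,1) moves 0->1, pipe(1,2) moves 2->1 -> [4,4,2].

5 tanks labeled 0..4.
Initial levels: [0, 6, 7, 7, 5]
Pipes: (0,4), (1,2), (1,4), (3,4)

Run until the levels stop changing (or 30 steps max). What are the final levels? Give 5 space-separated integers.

Answer: 4 7 5 6 3

Derivation:
Step 1: flows [4->0,2->1,1->4,3->4] -> levels [1 6 6 6 6]
Step 2: flows [4->0,1=2,1=4,3=4] -> levels [2 6 6 6 5]
Step 3: flows [4->0,1=2,1->4,3->4] -> levels [3 5 6 5 6]
Step 4: flows [4->0,2->1,4->1,4->3] -> levels [4 7 5 6 3]
Step 5: flows [0->4,1->2,1->4,3->4] -> levels [3 5 6 5 6]
  -> period-2 cycle: step 5 state = step 3 state; never stabilizes
  -> state at step 30: (30-3) mod 2 = 1, same as step 4 -> [4 7 5 6 3]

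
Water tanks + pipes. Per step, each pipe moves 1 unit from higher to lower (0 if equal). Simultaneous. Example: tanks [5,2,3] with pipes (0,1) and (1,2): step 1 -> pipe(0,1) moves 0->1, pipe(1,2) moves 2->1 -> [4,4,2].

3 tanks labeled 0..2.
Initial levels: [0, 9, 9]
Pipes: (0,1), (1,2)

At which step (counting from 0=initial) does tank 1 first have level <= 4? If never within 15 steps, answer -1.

Step 1: flows [1->0,1=2] -> levels [1 8 9]
Step 2: flows [1->0,2->1] -> levels [2 8 8]
Step 3: flows [1->0,1=2] -> levels [3 7 8]
Step 4: flows [1->0,2->1] -> levels [4 7 7]
Step 5: flows [1->0,1=2] -> levels [5 6 7]
Step 6: flows [1->0,2->1] -> levels [6 6 6]
Step 7: flows [0=1,1=2] -> levels [6 6 6]
  -> stable; tank 1 stays at 6 > 4
Tank 1 never reaches <=4 within 15 steps

Answer: -1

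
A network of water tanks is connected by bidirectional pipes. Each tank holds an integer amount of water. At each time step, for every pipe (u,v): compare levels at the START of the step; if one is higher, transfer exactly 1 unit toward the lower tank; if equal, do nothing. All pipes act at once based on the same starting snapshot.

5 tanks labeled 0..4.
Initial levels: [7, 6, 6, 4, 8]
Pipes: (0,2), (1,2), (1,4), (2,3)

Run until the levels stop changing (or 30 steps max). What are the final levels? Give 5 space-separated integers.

Step 1: flows [0->2,1=2,4->1,2->3] -> levels [6 7 6 5 7]
Step 2: flows [0=2,1->2,1=4,2->3] -> levels [6 6 6 6 7]
Step 3: flows [0=2,1=2,4->1,2=3] -> levels [6 7 6 6 6]
Step 4: flows [0=2,1->2,1->4,2=3] -> levels [6 5 7 6 7]
Step 5: flows [2->0,2->1,4->1,2->3] -> levels [7 7 4 7 6]
Step 6: flows [0->2,1->2,1->4,3->2] -> levels [6 5 7 6 7]
  -> period-2 cycle: step 6 state = step 4 state; never stabilizes
  -> state at step 30: (30-4) mod 2 = 0, same as step 4 -> [6 5 7 6 7]

Answer: 6 5 7 6 7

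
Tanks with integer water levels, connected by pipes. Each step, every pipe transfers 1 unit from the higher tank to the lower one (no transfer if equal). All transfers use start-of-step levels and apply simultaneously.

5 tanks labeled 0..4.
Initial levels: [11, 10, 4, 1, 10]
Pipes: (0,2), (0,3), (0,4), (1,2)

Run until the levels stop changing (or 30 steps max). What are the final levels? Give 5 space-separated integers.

Answer: 5 7 9 7 8

Derivation:
Step 1: flows [0->2,0->3,0->4,1->2] -> levels [8 9 6 2 11]
Step 2: flows [0->2,0->3,4->0,1->2] -> levels [7 8 8 3 10]
Step 3: flows [2->0,0->3,4->0,1=2] -> levels [8 8 7 4 9]
Step 4: flows [0->2,0->3,4->0,1->2] -> levels [7 7 9 5 8]
Step 5: flows [2->0,0->3,4->0,2->1] -> levels [8 8 7 6 7]
Step 6: flows [0->2,0->3,0->4,1->2] -> levels [5 7 9 7 8]
Step 7: flows [2->0,3->0,4->0,2->1] -> levels [8 8 7 6 7]
  -> period-2 cycle: step 7 state = step 5 state; never stabilizes
  -> state at step 30: (30-5) mod 2 = 1, same as step 6 -> [5 7 9 7 8]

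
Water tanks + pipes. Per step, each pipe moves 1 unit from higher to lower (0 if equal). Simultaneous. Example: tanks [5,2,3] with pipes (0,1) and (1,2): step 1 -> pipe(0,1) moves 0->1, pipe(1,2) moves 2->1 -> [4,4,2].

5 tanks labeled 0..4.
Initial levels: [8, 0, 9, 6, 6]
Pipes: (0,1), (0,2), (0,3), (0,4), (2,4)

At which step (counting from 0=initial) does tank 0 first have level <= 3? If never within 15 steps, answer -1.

Answer: -1

Derivation:
Step 1: flows [0->1,2->0,0->3,0->4,2->4] -> levels [6 1 7 7 8]
Step 2: flows [0->1,2->0,3->0,4->0,4->2] -> levels [8 2 7 6 6]
Step 3: flows [0->1,0->2,0->3,0->4,2->4] -> levels [4 3 7 7 8]
Step 4: flows [0->1,2->0,3->0,4->0,4->2] -> levels [6 4 7 6 6]
Step 5: flows [0->1,2->0,0=3,0=4,2->4] -> levels [6 5 5 6 7]
Step 6: flows [0->1,0->2,0=3,4->0,4->2] -> levels [5 6 7 6 5]
Step 7: flows [1->0,2->0,3->0,0=4,2->4] -> levels [8 5 5 5 6]
Step 8: flows [0->1,0->2,0->3,0->4,4->2] -> levels [4 6 7 6 6]
Step 9: flows [1->0,2->0,3->0,4->0,2->4] -> levels [8 5 5 5 6]
  -> period-2 cycle (repeats step 7); tank 0 never drops to <=3
Tank 0 never reaches <=3 within 15 steps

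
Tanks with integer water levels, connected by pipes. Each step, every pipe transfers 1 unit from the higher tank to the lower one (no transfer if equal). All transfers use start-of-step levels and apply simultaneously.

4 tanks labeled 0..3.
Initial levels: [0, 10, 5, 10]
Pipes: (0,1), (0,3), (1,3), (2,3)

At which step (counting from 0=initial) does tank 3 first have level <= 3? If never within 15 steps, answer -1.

Answer: -1

Derivation:
Step 1: flows [1->0,3->0,1=3,3->2] -> levels [2 9 6 8]
Step 2: flows [1->0,3->0,1->3,3->2] -> levels [4 7 7 7]
Step 3: flows [1->0,3->0,1=3,2=3] -> levels [6 6 7 6]
Step 4: flows [0=1,0=3,1=3,2->3] -> levels [6 6 6 7]
Step 5: flows [0=1,3->0,3->1,3->2] -> levels [7 7 7 4]
Step 6: flows [0=1,0->3,1->3,2->3] -> levels [6 6 6 7]
  -> period-2 cycle (repeats step 4); tank 3 never drops to <=3
Tank 3 never reaches <=3 within 15 steps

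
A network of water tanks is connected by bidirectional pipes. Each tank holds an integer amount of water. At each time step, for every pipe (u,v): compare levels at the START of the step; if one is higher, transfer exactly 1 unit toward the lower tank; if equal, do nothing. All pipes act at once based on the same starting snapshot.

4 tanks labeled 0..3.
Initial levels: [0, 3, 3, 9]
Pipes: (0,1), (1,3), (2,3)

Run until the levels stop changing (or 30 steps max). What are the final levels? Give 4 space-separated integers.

Step 1: flows [1->0,3->1,3->2] -> levels [1 3 4 7]
Step 2: flows [1->0,3->1,3->2] -> levels [2 3 5 5]
Step 3: flows [1->0,3->1,2=3] -> levels [3 3 5 4]
Step 4: flows [0=1,3->1,2->3] -> levels [3 4 4 4]
Step 5: flows [1->0,1=3,2=3] -> levels [4 3 4 4]
Step 6: flows [0->1,3->1,2=3] -> levels [3 5 4 3]
Step 7: flows [1->0,1->3,2->3] -> levels [4 3 3 5]
Step 8: flows [0->1,3->1,3->2] -> levels [3 5 4 3]
  -> period-2 cycle: step 8 state = step 6 state; never stabilizes
  -> state at step 30: (30-6) mod 2 = 0, same as step 6 -> [3 5 4 3]

Answer: 3 5 4 3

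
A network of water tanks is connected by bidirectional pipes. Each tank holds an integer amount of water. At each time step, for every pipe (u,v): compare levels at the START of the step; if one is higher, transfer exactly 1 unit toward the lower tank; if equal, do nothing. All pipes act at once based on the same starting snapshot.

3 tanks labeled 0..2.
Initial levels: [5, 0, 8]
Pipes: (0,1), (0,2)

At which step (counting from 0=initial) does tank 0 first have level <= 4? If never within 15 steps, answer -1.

Step 1: flows [0->1,2->0] -> levels [5 1 7]
Step 2: flows [0->1,2->0] -> levels [5 2 6]
Step 3: flows [0->1,2->0] -> levels [5 3 5]
Step 4: flows [0->1,0=2] -> levels [4 4 5]
Tank 0 first reaches <=4 at step 4

Answer: 4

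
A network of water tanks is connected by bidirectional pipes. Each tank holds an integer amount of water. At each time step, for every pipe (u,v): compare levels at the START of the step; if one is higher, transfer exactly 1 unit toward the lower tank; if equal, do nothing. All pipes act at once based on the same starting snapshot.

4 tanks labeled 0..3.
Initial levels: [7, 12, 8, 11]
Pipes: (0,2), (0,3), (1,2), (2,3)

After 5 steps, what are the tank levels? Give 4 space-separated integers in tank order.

Step 1: flows [2->0,3->0,1->2,3->2] -> levels [9 11 9 9]
Step 2: flows [0=2,0=3,1->2,2=3] -> levels [9 10 10 9]
Step 3: flows [2->0,0=3,1=2,2->3] -> levels [10 10 8 10]
Step 4: flows [0->2,0=3,1->2,3->2] -> levels [9 9 11 9]
Step 5: flows [2->0,0=3,2->1,2->3] -> levels [10 10 8 10]

Answer: 10 10 8 10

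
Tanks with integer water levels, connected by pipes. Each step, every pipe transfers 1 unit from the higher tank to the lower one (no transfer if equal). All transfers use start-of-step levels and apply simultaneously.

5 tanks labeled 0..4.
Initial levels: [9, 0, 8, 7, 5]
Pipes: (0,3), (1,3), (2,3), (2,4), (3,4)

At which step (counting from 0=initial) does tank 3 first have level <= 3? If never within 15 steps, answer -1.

Answer: 6

Derivation:
Step 1: flows [0->3,3->1,2->3,2->4,3->4] -> levels [8 1 6 7 7]
Step 2: flows [0->3,3->1,3->2,4->2,3=4] -> levels [7 2 8 6 6]
Step 3: flows [0->3,3->1,2->3,2->4,3=4] -> levels [6 3 6 7 7]
Step 4: flows [3->0,3->1,3->2,4->2,3=4] -> levels [7 4 8 4 6]
Step 5: flows [0->3,1=3,2->3,2->4,4->3] -> levels [6 4 6 7 6]
Step 6: flows [3->0,3->1,3->2,2=4,3->4] -> levels [7 5 7 3 7]
Tank 3 first reaches <=3 at step 6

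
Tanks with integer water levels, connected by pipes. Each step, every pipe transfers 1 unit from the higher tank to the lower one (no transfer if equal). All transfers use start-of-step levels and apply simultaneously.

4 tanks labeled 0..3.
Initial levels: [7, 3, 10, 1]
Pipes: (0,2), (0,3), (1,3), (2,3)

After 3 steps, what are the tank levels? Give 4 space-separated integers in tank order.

Step 1: flows [2->0,0->3,1->3,2->3] -> levels [7 2 8 4]
Step 2: flows [2->0,0->3,3->1,2->3] -> levels [7 3 6 5]
Step 3: flows [0->2,0->3,3->1,2->3] -> levels [5 4 6 6]

Answer: 5 4 6 6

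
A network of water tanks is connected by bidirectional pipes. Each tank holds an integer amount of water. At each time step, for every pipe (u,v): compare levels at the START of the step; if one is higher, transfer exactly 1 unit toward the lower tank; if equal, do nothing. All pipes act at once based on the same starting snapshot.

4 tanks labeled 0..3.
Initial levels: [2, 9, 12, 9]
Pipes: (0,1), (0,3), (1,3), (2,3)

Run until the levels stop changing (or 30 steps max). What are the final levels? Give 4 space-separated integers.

Step 1: flows [1->0,3->0,1=3,2->3] -> levels [4 8 11 9]
Step 2: flows [1->0,3->0,3->1,2->3] -> levels [6 8 10 8]
Step 3: flows [1->0,3->0,1=3,2->3] -> levels [8 7 9 8]
Step 4: flows [0->1,0=3,3->1,2->3] -> levels [7 9 8 8]
Step 5: flows [1->0,3->0,1->3,2=3] -> levels [9 7 8 8]
Step 6: flows [0->1,0->3,3->1,2=3] -> levels [7 9 8 8]
  -> period-2 cycle: step 6 state = step 4 state; never stabilizes
  -> state at step 30: (30-4) mod 2 = 0, same as step 4 -> [7 9 8 8]

Answer: 7 9 8 8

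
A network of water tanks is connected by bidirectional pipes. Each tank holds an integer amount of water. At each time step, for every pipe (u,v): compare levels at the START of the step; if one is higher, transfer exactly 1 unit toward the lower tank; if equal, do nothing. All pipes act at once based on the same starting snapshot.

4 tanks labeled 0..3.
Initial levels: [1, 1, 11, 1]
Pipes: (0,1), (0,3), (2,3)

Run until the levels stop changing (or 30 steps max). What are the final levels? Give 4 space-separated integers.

Answer: 4 3 4 3

Derivation:
Step 1: flows [0=1,0=3,2->3] -> levels [1 1 10 2]
Step 2: flows [0=1,3->0,2->3] -> levels [2 1 9 2]
Step 3: flows [0->1,0=3,2->3] -> levels [1 2 8 3]
Step 4: flows [1->0,3->0,2->3] -> levels [3 1 7 3]
Step 5: flows [0->1,0=3,2->3] -> levels [2 2 6 4]
Step 6: flows [0=1,3->0,2->3] -> levels [3 2 5 4]
Step 7: flows [0->1,3->0,2->3] -> levels [3 3 4 4]
Step 8: flows [0=1,3->0,2=3] -> levels [4 3 4 3]
Step 9: flows [0->1,0->3,2->3] -> levels [2 4 3 5]
Step 10: flows [1->0,3->0,3->2] -> levels [4 3 4 3]
  -> period-2 cycle: step 10 state = step 8 state; never stabilizes
  -> state at step 30: (30-8) mod 2 = 0, same as step 8 -> [4 3 4 3]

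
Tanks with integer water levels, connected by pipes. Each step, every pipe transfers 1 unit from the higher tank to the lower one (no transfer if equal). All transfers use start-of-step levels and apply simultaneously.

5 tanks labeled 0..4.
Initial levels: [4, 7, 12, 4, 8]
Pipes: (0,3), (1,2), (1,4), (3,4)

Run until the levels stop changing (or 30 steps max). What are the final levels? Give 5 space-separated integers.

Step 1: flows [0=3,2->1,4->1,4->3] -> levels [4 9 11 5 6]
Step 2: flows [3->0,2->1,1->4,4->3] -> levels [5 9 10 5 6]
Step 3: flows [0=3,2->1,1->4,4->3] -> levels [5 9 9 6 6]
Step 4: flows [3->0,1=2,1->4,3=4] -> levels [6 8 9 5 7]
Step 5: flows [0->3,2->1,1->4,4->3] -> levels [5 8 8 7 7]
Step 6: flows [3->0,1=2,1->4,3=4] -> levels [6 7 8 6 8]
Step 7: flows [0=3,2->1,4->1,4->3] -> levels [6 9 7 7 6]
Step 8: flows [3->0,1->2,1->4,3->4] -> levels [7 7 8 5 8]
Step 9: flows [0->3,2->1,4->1,4->3] -> levels [6 9 7 7 6]
  -> period-2 cycle: step 9 state = step 7 state; never stabilizes
  -> state at step 30: (30-7) mod 2 = 1, same as step 8 -> [7 7 8 5 8]

Answer: 7 7 8 5 8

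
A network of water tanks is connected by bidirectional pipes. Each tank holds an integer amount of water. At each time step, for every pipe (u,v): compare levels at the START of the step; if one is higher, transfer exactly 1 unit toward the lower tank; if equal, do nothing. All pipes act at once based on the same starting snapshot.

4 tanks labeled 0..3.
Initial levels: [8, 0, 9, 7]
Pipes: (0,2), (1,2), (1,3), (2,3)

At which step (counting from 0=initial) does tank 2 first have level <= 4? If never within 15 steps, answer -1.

Answer: -1

Derivation:
Step 1: flows [2->0,2->1,3->1,2->3] -> levels [9 2 6 7]
Step 2: flows [0->2,2->1,3->1,3->2] -> levels [8 4 7 5]
Step 3: flows [0->2,2->1,3->1,2->3] -> levels [7 6 6 5]
Step 4: flows [0->2,1=2,1->3,2->3] -> levels [6 5 6 7]
Step 5: flows [0=2,2->1,3->1,3->2] -> levels [6 7 6 5]
Step 6: flows [0=2,1->2,1->3,2->3] -> levels [6 5 6 7]
  -> period-2 cycle (repeats step 4); tank 2 never drops to <=4
Tank 2 never reaches <=4 within 15 steps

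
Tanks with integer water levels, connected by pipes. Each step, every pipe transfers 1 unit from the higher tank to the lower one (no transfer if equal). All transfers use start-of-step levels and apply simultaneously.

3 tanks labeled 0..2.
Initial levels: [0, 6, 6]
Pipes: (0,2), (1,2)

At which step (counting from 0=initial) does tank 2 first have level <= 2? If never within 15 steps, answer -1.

Answer: -1

Derivation:
Step 1: flows [2->0,1=2] -> levels [1 6 5]
Step 2: flows [2->0,1->2] -> levels [2 5 5]
Step 3: flows [2->0,1=2] -> levels [3 5 4]
Step 4: flows [2->0,1->2] -> levels [4 4 4]
Step 5: flows [0=2,1=2] -> levels [4 4 4]
  -> stable; tank 2 stays at 4 > 2
Tank 2 never reaches <=2 within 15 steps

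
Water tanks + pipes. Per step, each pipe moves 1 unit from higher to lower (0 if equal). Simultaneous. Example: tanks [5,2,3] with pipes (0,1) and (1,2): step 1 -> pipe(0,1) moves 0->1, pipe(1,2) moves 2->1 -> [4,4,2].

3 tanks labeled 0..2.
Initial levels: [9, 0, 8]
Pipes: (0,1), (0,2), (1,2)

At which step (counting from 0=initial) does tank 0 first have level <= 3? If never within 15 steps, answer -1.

Step 1: flows [0->1,0->2,2->1] -> levels [7 2 8]
Step 2: flows [0->1,2->0,2->1] -> levels [7 4 6]
Step 3: flows [0->1,0->2,2->1] -> levels [5 6 6]
Step 4: flows [1->0,2->0,1=2] -> levels [7 5 5]
Step 5: flows [0->1,0->2,1=2] -> levels [5 6 6]
  -> period-2 cycle (repeats step 3); tank 0 never drops to <=3
Tank 0 never reaches <=3 within 15 steps

Answer: -1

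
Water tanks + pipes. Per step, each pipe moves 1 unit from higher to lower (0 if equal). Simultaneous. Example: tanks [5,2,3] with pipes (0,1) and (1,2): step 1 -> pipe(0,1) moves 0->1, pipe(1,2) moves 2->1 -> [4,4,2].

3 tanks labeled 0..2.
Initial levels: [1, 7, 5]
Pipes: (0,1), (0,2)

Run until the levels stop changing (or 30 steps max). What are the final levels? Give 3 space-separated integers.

Answer: 5 4 4

Derivation:
Step 1: flows [1->0,2->0] -> levels [3 6 4]
Step 2: flows [1->0,2->0] -> levels [5 5 3]
Step 3: flows [0=1,0->2] -> levels [4 5 4]
Step 4: flows [1->0,0=2] -> levels [5 4 4]
Step 5: flows [0->1,0->2] -> levels [3 5 5]
Step 6: flows [1->0,2->0] -> levels [5 4 4]
  -> period-2 cycle: step 6 state = step 4 state; never stabilizes
  -> state at step 30: (30-4) mod 2 = 0, same as step 4 -> [5 4 4]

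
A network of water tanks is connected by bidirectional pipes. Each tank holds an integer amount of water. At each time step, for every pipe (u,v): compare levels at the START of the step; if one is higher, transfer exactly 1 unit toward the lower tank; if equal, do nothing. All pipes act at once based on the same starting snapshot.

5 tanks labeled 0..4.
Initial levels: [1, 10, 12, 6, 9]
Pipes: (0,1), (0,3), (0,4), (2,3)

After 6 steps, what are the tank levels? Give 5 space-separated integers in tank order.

Answer: 9 7 8 7 7

Derivation:
Step 1: flows [1->0,3->0,4->0,2->3] -> levels [4 9 11 6 8]
Step 2: flows [1->0,3->0,4->0,2->3] -> levels [7 8 10 6 7]
Step 3: flows [1->0,0->3,0=4,2->3] -> levels [7 7 9 8 7]
Step 4: flows [0=1,3->0,0=4,2->3] -> levels [8 7 8 8 7]
Step 5: flows [0->1,0=3,0->4,2=3] -> levels [6 8 8 8 8]
Step 6: flows [1->0,3->0,4->0,2=3] -> levels [9 7 8 7 7]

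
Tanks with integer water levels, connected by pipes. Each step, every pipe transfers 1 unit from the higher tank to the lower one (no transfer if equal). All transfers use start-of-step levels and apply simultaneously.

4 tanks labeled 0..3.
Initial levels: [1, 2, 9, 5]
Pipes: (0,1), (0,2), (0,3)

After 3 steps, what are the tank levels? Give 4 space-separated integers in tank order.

Step 1: flows [1->0,2->0,3->0] -> levels [4 1 8 4]
Step 2: flows [0->1,2->0,0=3] -> levels [4 2 7 4]
Step 3: flows [0->1,2->0,0=3] -> levels [4 3 6 4]

Answer: 4 3 6 4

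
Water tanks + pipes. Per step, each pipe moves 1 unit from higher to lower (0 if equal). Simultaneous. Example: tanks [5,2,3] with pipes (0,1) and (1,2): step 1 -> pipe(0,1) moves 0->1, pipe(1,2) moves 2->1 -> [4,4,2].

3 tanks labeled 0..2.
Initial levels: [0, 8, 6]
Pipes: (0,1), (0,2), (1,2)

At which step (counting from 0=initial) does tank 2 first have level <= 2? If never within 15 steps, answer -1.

Answer: -1

Derivation:
Step 1: flows [1->0,2->0,1->2] -> levels [2 6 6]
Step 2: flows [1->0,2->0,1=2] -> levels [4 5 5]
Step 3: flows [1->0,2->0,1=2] -> levels [6 4 4]
Step 4: flows [0->1,0->2,1=2] -> levels [4 5 5]
  -> period-2 cycle (repeats step 2); tank 2 never drops to <=2
Tank 2 never reaches <=2 within 15 steps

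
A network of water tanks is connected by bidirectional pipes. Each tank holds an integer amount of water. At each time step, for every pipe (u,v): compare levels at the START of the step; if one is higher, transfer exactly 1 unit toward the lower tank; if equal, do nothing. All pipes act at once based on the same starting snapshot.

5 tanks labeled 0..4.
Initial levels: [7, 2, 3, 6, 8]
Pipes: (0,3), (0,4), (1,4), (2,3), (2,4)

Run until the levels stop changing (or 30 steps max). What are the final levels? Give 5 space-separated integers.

Answer: 4 5 5 6 6

Derivation:
Step 1: flows [0->3,4->0,4->1,3->2,4->2] -> levels [7 3 5 6 5]
Step 2: flows [0->3,0->4,4->1,3->2,2=4] -> levels [5 4 6 6 5]
Step 3: flows [3->0,0=4,4->1,2=3,2->4] -> levels [6 5 5 5 5]
Step 4: flows [0->3,0->4,1=4,2=3,2=4] -> levels [4 5 5 6 6]
Step 5: flows [3->0,4->0,4->1,3->2,4->2] -> levels [6 6 7 4 3]
Step 6: flows [0->3,0->4,1->4,2->3,2->4] -> levels [4 5 5 6 6]
  -> period-2 cycle: step 6 state = step 4 state; never stabilizes
  -> state at step 30: (30-4) mod 2 = 0, same as step 4 -> [4 5 5 6 6]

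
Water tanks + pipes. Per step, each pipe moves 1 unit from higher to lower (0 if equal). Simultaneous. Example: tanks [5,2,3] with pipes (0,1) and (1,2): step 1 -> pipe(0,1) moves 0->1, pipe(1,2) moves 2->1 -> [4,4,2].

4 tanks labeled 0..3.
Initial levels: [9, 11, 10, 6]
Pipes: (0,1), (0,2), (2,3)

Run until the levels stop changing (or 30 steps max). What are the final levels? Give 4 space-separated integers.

Step 1: flows [1->0,2->0,2->3] -> levels [11 10 8 7]
Step 2: flows [0->1,0->2,2->3] -> levels [9 11 8 8]
Step 3: flows [1->0,0->2,2=3] -> levels [9 10 9 8]
Step 4: flows [1->0,0=2,2->3] -> levels [10 9 8 9]
Step 5: flows [0->1,0->2,3->2] -> levels [8 10 10 8]
Step 6: flows [1->0,2->0,2->3] -> levels [10 9 8 9]
  -> period-2 cycle: step 6 state = step 4 state; never stabilizes
  -> state at step 30: (30-4) mod 2 = 0, same as step 4 -> [10 9 8 9]

Answer: 10 9 8 9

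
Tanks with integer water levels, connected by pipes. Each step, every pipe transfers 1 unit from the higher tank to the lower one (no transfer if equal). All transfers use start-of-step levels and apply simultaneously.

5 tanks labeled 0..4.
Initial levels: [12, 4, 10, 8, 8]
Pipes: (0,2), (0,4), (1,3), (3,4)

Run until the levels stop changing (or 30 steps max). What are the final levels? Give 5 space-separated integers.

Answer: 10 7 9 9 7

Derivation:
Step 1: flows [0->2,0->4,3->1,3=4] -> levels [10 5 11 7 9]
Step 2: flows [2->0,0->4,3->1,4->3] -> levels [10 6 10 7 9]
Step 3: flows [0=2,0->4,3->1,4->3] -> levels [9 7 10 7 9]
Step 4: flows [2->0,0=4,1=3,4->3] -> levels [10 7 9 8 8]
Step 5: flows [0->2,0->4,3->1,3=4] -> levels [8 8 10 7 9]
Step 6: flows [2->0,4->0,1->3,4->3] -> levels [10 7 9 9 7]
Step 7: flows [0->2,0->4,3->1,3->4] -> levels [8 8 10 7 9]
  -> period-2 cycle: step 7 state = step 5 state; never stabilizes
  -> state at step 30: (30-5) mod 2 = 1, same as step 6 -> [10 7 9 9 7]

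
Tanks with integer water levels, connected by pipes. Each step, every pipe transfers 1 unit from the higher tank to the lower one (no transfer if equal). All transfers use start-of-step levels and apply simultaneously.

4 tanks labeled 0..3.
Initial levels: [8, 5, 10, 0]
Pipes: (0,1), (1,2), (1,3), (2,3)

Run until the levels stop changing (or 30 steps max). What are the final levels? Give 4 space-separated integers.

Answer: 6 7 5 5

Derivation:
Step 1: flows [0->1,2->1,1->3,2->3] -> levels [7 6 8 2]
Step 2: flows [0->1,2->1,1->3,2->3] -> levels [6 7 6 4]
Step 3: flows [1->0,1->2,1->3,2->3] -> levels [7 4 6 6]
Step 4: flows [0->1,2->1,3->1,2=3] -> levels [6 7 5 5]
Step 5: flows [1->0,1->2,1->3,2=3] -> levels [7 4 6 6]
  -> period-2 cycle: step 5 state = step 3 state; never stabilizes
  -> state at step 30: (30-3) mod 2 = 1, same as step 4 -> [6 7 5 5]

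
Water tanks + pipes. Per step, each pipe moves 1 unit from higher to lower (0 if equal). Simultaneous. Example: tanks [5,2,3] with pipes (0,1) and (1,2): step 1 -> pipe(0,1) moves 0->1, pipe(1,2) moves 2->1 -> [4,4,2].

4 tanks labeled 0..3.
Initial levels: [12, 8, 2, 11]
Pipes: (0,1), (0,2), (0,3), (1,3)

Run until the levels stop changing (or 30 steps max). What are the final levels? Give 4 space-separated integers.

Step 1: flows [0->1,0->2,0->3,3->1] -> levels [9 10 3 11]
Step 2: flows [1->0,0->2,3->0,3->1] -> levels [10 10 4 9]
Step 3: flows [0=1,0->2,0->3,1->3] -> levels [8 9 5 11]
Step 4: flows [1->0,0->2,3->0,3->1] -> levels [9 9 6 9]
Step 5: flows [0=1,0->2,0=3,1=3] -> levels [8 9 7 9]
Step 6: flows [1->0,0->2,3->0,1=3] -> levels [9 8 8 8]
Step 7: flows [0->1,0->2,0->3,1=3] -> levels [6 9 9 9]
Step 8: flows [1->0,2->0,3->0,1=3] -> levels [9 8 8 8]
  -> period-2 cycle: step 8 state = step 6 state; never stabilizes
  -> state at step 30: (30-6) mod 2 = 0, same as step 6 -> [9 8 8 8]

Answer: 9 8 8 8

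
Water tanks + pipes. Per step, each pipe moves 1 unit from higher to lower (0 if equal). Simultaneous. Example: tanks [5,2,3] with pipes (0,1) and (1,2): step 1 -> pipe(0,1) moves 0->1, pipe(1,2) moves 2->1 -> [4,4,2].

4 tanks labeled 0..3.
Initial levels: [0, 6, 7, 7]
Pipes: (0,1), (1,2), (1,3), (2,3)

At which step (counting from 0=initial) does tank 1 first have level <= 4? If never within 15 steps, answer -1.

Answer: 2

Derivation:
Step 1: flows [1->0,2->1,3->1,2=3] -> levels [1 7 6 6]
Step 2: flows [1->0,1->2,1->3,2=3] -> levels [2 4 7 7]
Tank 1 first reaches <=4 at step 2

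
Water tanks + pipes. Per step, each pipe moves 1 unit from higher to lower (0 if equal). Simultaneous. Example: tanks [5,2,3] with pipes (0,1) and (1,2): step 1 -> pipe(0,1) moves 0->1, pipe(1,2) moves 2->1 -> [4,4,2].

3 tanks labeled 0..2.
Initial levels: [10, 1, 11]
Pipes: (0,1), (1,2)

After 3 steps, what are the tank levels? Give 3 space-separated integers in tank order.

Step 1: flows [0->1,2->1] -> levels [9 3 10]
Step 2: flows [0->1,2->1] -> levels [8 5 9]
Step 3: flows [0->1,2->1] -> levels [7 7 8]

Answer: 7 7 8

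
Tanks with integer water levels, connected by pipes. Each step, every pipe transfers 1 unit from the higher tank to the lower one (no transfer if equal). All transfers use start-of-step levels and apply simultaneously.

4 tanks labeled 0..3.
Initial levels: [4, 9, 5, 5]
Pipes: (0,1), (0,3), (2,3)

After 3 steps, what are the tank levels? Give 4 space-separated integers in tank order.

Step 1: flows [1->0,3->0,2=3] -> levels [6 8 5 4]
Step 2: flows [1->0,0->3,2->3] -> levels [6 7 4 6]
Step 3: flows [1->0,0=3,3->2] -> levels [7 6 5 5]

Answer: 7 6 5 5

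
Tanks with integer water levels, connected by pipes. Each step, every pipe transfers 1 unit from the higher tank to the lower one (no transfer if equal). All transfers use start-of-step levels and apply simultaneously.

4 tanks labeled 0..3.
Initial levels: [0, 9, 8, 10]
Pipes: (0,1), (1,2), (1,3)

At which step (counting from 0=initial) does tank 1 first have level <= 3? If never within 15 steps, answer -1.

Answer: -1

Derivation:
Step 1: flows [1->0,1->2,3->1] -> levels [1 8 9 9]
Step 2: flows [1->0,2->1,3->1] -> levels [2 9 8 8]
Step 3: flows [1->0,1->2,1->3] -> levels [3 6 9 9]
Step 4: flows [1->0,2->1,3->1] -> levels [4 7 8 8]
Step 5: flows [1->0,2->1,3->1] -> levels [5 8 7 7]
Step 6: flows [1->0,1->2,1->3] -> levels [6 5 8 8]
Step 7: flows [0->1,2->1,3->1] -> levels [5 8 7 7]
  -> period-2 cycle (repeats step 5); tank 1 never drops to <=3
Tank 1 never reaches <=3 within 15 steps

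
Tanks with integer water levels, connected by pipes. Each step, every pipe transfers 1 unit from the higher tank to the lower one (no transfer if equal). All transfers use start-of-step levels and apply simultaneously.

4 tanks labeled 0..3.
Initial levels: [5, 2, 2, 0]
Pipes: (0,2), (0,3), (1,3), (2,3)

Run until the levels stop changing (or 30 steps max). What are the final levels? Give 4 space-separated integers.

Answer: 3 2 3 1

Derivation:
Step 1: flows [0->2,0->3,1->3,2->3] -> levels [3 1 2 3]
Step 2: flows [0->2,0=3,3->1,3->2] -> levels [2 2 4 1]
Step 3: flows [2->0,0->3,1->3,2->3] -> levels [2 1 2 4]
Step 4: flows [0=2,3->0,3->1,3->2] -> levels [3 2 3 1]
Step 5: flows [0=2,0->3,1->3,2->3] -> levels [2 1 2 4]
  -> period-2 cycle: step 5 state = step 3 state; never stabilizes
  -> state at step 30: (30-3) mod 2 = 1, same as step 4 -> [3 2 3 1]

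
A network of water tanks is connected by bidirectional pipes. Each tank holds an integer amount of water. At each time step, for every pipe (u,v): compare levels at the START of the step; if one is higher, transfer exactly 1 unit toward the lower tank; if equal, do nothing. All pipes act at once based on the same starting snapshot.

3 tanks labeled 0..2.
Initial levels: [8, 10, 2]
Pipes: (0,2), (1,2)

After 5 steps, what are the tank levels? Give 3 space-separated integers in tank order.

Step 1: flows [0->2,1->2] -> levels [7 9 4]
Step 2: flows [0->2,1->2] -> levels [6 8 6]
Step 3: flows [0=2,1->2] -> levels [6 7 7]
Step 4: flows [2->0,1=2] -> levels [7 7 6]
Step 5: flows [0->2,1->2] -> levels [6 6 8]

Answer: 6 6 8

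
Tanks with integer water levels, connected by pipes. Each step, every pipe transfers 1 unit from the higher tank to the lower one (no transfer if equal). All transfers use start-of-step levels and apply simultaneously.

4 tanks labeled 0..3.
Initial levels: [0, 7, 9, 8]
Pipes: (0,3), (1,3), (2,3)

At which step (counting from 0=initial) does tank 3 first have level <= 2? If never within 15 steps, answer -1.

Step 1: flows [3->0,3->1,2->3] -> levels [1 8 8 7]
Step 2: flows [3->0,1->3,2->3] -> levels [2 7 7 8]
Step 3: flows [3->0,3->1,3->2] -> levels [3 8 8 5]
Step 4: flows [3->0,1->3,2->3] -> levels [4 7 7 6]
Step 5: flows [3->0,1->3,2->3] -> levels [5 6 6 7]
Step 6: flows [3->0,3->1,3->2] -> levels [6 7 7 4]
Step 7: flows [0->3,1->3,2->3] -> levels [5 6 6 7]
  -> period-2 cycle (repeats step 5); tank 3 never drops to <=2
Tank 3 never reaches <=2 within 15 steps

Answer: -1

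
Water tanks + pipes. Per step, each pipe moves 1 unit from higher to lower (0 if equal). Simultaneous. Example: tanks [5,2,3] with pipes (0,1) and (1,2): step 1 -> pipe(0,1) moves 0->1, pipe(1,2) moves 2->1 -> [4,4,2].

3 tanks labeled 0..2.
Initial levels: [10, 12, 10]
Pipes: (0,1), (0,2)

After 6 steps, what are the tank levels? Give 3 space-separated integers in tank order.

Answer: 10 11 11

Derivation:
Step 1: flows [1->0,0=2] -> levels [11 11 10]
Step 2: flows [0=1,0->2] -> levels [10 11 11]
Step 3: flows [1->0,2->0] -> levels [12 10 10]
Step 4: flows [0->1,0->2] -> levels [10 11 11]
  -> period-2 cycle: step 4 state = step 2 state
  -> state at step 6: (6-2) mod 2 = 0, same as step 2 -> [10 11 11]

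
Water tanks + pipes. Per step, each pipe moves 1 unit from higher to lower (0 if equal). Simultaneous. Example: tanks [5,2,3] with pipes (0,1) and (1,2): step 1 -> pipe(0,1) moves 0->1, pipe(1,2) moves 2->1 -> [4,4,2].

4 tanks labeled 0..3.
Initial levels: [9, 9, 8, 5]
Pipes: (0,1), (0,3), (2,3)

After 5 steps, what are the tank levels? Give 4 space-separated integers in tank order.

Step 1: flows [0=1,0->3,2->3] -> levels [8 9 7 7]
Step 2: flows [1->0,0->3,2=3] -> levels [8 8 7 8]
Step 3: flows [0=1,0=3,3->2] -> levels [8 8 8 7]
Step 4: flows [0=1,0->3,2->3] -> levels [7 8 7 9]
Step 5: flows [1->0,3->0,3->2] -> levels [9 7 8 7]

Answer: 9 7 8 7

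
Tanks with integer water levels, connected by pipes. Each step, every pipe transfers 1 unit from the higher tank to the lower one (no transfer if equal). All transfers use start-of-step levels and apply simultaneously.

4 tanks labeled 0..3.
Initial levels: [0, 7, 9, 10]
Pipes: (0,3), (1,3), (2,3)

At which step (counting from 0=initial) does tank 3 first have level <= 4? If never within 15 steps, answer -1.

Answer: -1

Derivation:
Step 1: flows [3->0,3->1,3->2] -> levels [1 8 10 7]
Step 2: flows [3->0,1->3,2->3] -> levels [2 7 9 8]
Step 3: flows [3->0,3->1,2->3] -> levels [3 8 8 7]
Step 4: flows [3->0,1->3,2->3] -> levels [4 7 7 8]
Step 5: flows [3->0,3->1,3->2] -> levels [5 8 8 5]
Step 6: flows [0=3,1->3,2->3] -> levels [5 7 7 7]
Step 7: flows [3->0,1=3,2=3] -> levels [6 7 7 6]
Step 8: flows [0=3,1->3,2->3] -> levels [6 6 6 8]
Step 9: flows [3->0,3->1,3->2] -> levels [7 7 7 5]
Step 10: flows [0->3,1->3,2->3] -> levels [6 6 6 8]
  -> period-2 cycle (repeats step 8); tank 3 never drops to <=4
Tank 3 never reaches <=4 within 15 steps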